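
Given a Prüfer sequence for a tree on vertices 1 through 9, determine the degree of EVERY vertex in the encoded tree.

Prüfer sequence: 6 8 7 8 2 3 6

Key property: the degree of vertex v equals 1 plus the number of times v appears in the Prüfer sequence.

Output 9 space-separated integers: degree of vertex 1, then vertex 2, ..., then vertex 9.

p_1 = 6: count[6] becomes 1
p_2 = 8: count[8] becomes 1
p_3 = 7: count[7] becomes 1
p_4 = 8: count[8] becomes 2
p_5 = 2: count[2] becomes 1
p_6 = 3: count[3] becomes 1
p_7 = 6: count[6] becomes 2
Degrees (1 + count): deg[1]=1+0=1, deg[2]=1+1=2, deg[3]=1+1=2, deg[4]=1+0=1, deg[5]=1+0=1, deg[6]=1+2=3, deg[7]=1+1=2, deg[8]=1+2=3, deg[9]=1+0=1

Answer: 1 2 2 1 1 3 2 3 1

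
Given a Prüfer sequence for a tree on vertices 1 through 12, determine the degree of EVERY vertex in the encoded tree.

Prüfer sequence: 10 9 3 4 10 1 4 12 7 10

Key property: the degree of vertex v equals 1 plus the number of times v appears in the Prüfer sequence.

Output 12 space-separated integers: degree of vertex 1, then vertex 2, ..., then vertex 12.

p_1 = 10: count[10] becomes 1
p_2 = 9: count[9] becomes 1
p_3 = 3: count[3] becomes 1
p_4 = 4: count[4] becomes 1
p_5 = 10: count[10] becomes 2
p_6 = 1: count[1] becomes 1
p_7 = 4: count[4] becomes 2
p_8 = 12: count[12] becomes 1
p_9 = 7: count[7] becomes 1
p_10 = 10: count[10] becomes 3
Degrees (1 + count): deg[1]=1+1=2, deg[2]=1+0=1, deg[3]=1+1=2, deg[4]=1+2=3, deg[5]=1+0=1, deg[6]=1+0=1, deg[7]=1+1=2, deg[8]=1+0=1, deg[9]=1+1=2, deg[10]=1+3=4, deg[11]=1+0=1, deg[12]=1+1=2

Answer: 2 1 2 3 1 1 2 1 2 4 1 2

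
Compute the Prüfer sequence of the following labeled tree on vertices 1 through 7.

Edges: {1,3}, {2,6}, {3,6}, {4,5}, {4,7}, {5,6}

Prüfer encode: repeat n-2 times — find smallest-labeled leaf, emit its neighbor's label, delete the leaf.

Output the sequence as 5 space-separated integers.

Answer: 3 6 6 5 4

Derivation:
Step 1: leaves = {1,2,7}. Remove smallest leaf 1, emit neighbor 3.
Step 2: leaves = {2,3,7}. Remove smallest leaf 2, emit neighbor 6.
Step 3: leaves = {3,7}. Remove smallest leaf 3, emit neighbor 6.
Step 4: leaves = {6,7}. Remove smallest leaf 6, emit neighbor 5.
Step 5: leaves = {5,7}. Remove smallest leaf 5, emit neighbor 4.
Done: 2 vertices remain (4, 7). Sequence = [3 6 6 5 4]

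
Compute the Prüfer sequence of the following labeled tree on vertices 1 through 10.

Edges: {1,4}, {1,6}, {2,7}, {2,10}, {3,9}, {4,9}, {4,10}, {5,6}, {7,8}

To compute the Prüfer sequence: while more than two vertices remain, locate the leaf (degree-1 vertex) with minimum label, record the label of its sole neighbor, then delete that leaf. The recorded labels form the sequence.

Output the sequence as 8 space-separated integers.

Step 1: leaves = {3,5,8}. Remove smallest leaf 3, emit neighbor 9.
Step 2: leaves = {5,8,9}. Remove smallest leaf 5, emit neighbor 6.
Step 3: leaves = {6,8,9}. Remove smallest leaf 6, emit neighbor 1.
Step 4: leaves = {1,8,9}. Remove smallest leaf 1, emit neighbor 4.
Step 5: leaves = {8,9}. Remove smallest leaf 8, emit neighbor 7.
Step 6: leaves = {7,9}. Remove smallest leaf 7, emit neighbor 2.
Step 7: leaves = {2,9}. Remove smallest leaf 2, emit neighbor 10.
Step 8: leaves = {9,10}. Remove smallest leaf 9, emit neighbor 4.
Done: 2 vertices remain (4, 10). Sequence = [9 6 1 4 7 2 10 4]

Answer: 9 6 1 4 7 2 10 4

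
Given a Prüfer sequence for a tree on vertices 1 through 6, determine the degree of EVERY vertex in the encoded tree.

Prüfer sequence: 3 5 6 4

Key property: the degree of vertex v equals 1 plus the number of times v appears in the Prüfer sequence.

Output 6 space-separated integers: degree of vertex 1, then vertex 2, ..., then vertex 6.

Answer: 1 1 2 2 2 2

Derivation:
p_1 = 3: count[3] becomes 1
p_2 = 5: count[5] becomes 1
p_3 = 6: count[6] becomes 1
p_4 = 4: count[4] becomes 1
Degrees (1 + count): deg[1]=1+0=1, deg[2]=1+0=1, deg[3]=1+1=2, deg[4]=1+1=2, deg[5]=1+1=2, deg[6]=1+1=2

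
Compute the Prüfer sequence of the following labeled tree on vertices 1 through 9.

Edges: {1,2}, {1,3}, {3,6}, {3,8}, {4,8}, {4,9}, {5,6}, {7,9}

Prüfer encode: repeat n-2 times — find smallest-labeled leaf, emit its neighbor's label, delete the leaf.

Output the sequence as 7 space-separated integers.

Step 1: leaves = {2,5,7}. Remove smallest leaf 2, emit neighbor 1.
Step 2: leaves = {1,5,7}. Remove smallest leaf 1, emit neighbor 3.
Step 3: leaves = {5,7}. Remove smallest leaf 5, emit neighbor 6.
Step 4: leaves = {6,7}. Remove smallest leaf 6, emit neighbor 3.
Step 5: leaves = {3,7}. Remove smallest leaf 3, emit neighbor 8.
Step 6: leaves = {7,8}. Remove smallest leaf 7, emit neighbor 9.
Step 7: leaves = {8,9}. Remove smallest leaf 8, emit neighbor 4.
Done: 2 vertices remain (4, 9). Sequence = [1 3 6 3 8 9 4]

Answer: 1 3 6 3 8 9 4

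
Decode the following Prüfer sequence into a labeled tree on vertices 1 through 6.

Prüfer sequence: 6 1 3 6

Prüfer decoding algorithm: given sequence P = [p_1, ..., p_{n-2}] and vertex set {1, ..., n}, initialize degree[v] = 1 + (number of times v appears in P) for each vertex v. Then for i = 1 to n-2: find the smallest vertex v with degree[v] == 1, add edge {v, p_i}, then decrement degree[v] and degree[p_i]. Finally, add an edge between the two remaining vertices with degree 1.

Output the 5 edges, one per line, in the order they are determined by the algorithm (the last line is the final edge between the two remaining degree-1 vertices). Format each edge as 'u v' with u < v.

Answer: 2 6
1 4
1 3
3 6
5 6

Derivation:
Initial degrees: {1:2, 2:1, 3:2, 4:1, 5:1, 6:3}
Step 1: smallest deg-1 vertex = 2, p_1 = 6. Add edge {2,6}. Now deg[2]=0, deg[6]=2.
Step 2: smallest deg-1 vertex = 4, p_2 = 1. Add edge {1,4}. Now deg[4]=0, deg[1]=1.
Step 3: smallest deg-1 vertex = 1, p_3 = 3. Add edge {1,3}. Now deg[1]=0, deg[3]=1.
Step 4: smallest deg-1 vertex = 3, p_4 = 6. Add edge {3,6}. Now deg[3]=0, deg[6]=1.
Final: two remaining deg-1 vertices are 5, 6. Add edge {5,6}.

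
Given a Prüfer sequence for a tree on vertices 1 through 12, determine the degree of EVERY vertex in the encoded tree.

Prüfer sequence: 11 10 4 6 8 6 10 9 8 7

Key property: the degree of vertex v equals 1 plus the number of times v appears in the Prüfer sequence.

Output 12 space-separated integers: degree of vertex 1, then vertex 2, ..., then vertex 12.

p_1 = 11: count[11] becomes 1
p_2 = 10: count[10] becomes 1
p_3 = 4: count[4] becomes 1
p_4 = 6: count[6] becomes 1
p_5 = 8: count[8] becomes 1
p_6 = 6: count[6] becomes 2
p_7 = 10: count[10] becomes 2
p_8 = 9: count[9] becomes 1
p_9 = 8: count[8] becomes 2
p_10 = 7: count[7] becomes 1
Degrees (1 + count): deg[1]=1+0=1, deg[2]=1+0=1, deg[3]=1+0=1, deg[4]=1+1=2, deg[5]=1+0=1, deg[6]=1+2=3, deg[7]=1+1=2, deg[8]=1+2=3, deg[9]=1+1=2, deg[10]=1+2=3, deg[11]=1+1=2, deg[12]=1+0=1

Answer: 1 1 1 2 1 3 2 3 2 3 2 1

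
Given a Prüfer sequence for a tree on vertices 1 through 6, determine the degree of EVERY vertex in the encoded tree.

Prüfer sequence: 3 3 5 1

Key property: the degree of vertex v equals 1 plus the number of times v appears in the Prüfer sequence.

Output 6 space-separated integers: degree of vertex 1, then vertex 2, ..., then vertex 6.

p_1 = 3: count[3] becomes 1
p_2 = 3: count[3] becomes 2
p_3 = 5: count[5] becomes 1
p_4 = 1: count[1] becomes 1
Degrees (1 + count): deg[1]=1+1=2, deg[2]=1+0=1, deg[3]=1+2=3, deg[4]=1+0=1, deg[5]=1+1=2, deg[6]=1+0=1

Answer: 2 1 3 1 2 1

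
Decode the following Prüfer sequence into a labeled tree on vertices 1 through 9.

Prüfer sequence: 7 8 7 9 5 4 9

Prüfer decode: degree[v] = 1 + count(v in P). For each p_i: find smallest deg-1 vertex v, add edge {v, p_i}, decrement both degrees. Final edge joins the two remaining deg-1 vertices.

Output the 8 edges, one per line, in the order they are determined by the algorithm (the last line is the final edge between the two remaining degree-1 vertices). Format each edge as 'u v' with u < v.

Answer: 1 7
2 8
3 7
6 9
5 7
4 5
4 9
8 9

Derivation:
Initial degrees: {1:1, 2:1, 3:1, 4:2, 5:2, 6:1, 7:3, 8:2, 9:3}
Step 1: smallest deg-1 vertex = 1, p_1 = 7. Add edge {1,7}. Now deg[1]=0, deg[7]=2.
Step 2: smallest deg-1 vertex = 2, p_2 = 8. Add edge {2,8}. Now deg[2]=0, deg[8]=1.
Step 3: smallest deg-1 vertex = 3, p_3 = 7. Add edge {3,7}. Now deg[3]=0, deg[7]=1.
Step 4: smallest deg-1 vertex = 6, p_4 = 9. Add edge {6,9}. Now deg[6]=0, deg[9]=2.
Step 5: smallest deg-1 vertex = 7, p_5 = 5. Add edge {5,7}. Now deg[7]=0, deg[5]=1.
Step 6: smallest deg-1 vertex = 5, p_6 = 4. Add edge {4,5}. Now deg[5]=0, deg[4]=1.
Step 7: smallest deg-1 vertex = 4, p_7 = 9. Add edge {4,9}. Now deg[4]=0, deg[9]=1.
Final: two remaining deg-1 vertices are 8, 9. Add edge {8,9}.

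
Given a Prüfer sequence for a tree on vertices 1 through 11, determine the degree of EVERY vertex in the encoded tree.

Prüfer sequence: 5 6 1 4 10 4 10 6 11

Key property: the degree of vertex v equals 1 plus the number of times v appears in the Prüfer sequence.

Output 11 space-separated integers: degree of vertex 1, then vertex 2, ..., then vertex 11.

Answer: 2 1 1 3 2 3 1 1 1 3 2

Derivation:
p_1 = 5: count[5] becomes 1
p_2 = 6: count[6] becomes 1
p_3 = 1: count[1] becomes 1
p_4 = 4: count[4] becomes 1
p_5 = 10: count[10] becomes 1
p_6 = 4: count[4] becomes 2
p_7 = 10: count[10] becomes 2
p_8 = 6: count[6] becomes 2
p_9 = 11: count[11] becomes 1
Degrees (1 + count): deg[1]=1+1=2, deg[2]=1+0=1, deg[3]=1+0=1, deg[4]=1+2=3, deg[5]=1+1=2, deg[6]=1+2=3, deg[7]=1+0=1, deg[8]=1+0=1, deg[9]=1+0=1, deg[10]=1+2=3, deg[11]=1+1=2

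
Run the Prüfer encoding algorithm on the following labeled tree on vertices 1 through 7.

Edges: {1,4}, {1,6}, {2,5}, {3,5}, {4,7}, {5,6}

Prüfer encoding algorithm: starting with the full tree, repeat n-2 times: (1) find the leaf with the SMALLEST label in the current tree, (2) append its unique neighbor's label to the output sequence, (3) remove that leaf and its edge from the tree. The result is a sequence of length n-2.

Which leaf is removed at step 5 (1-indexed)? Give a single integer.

Answer: 1

Derivation:
Step 1: current leaves = {2,3,7}. Remove leaf 2 (neighbor: 5).
Step 2: current leaves = {3,7}. Remove leaf 3 (neighbor: 5).
Step 3: current leaves = {5,7}. Remove leaf 5 (neighbor: 6).
Step 4: current leaves = {6,7}. Remove leaf 6 (neighbor: 1).
Step 5: current leaves = {1,7}. Remove leaf 1 (neighbor: 4).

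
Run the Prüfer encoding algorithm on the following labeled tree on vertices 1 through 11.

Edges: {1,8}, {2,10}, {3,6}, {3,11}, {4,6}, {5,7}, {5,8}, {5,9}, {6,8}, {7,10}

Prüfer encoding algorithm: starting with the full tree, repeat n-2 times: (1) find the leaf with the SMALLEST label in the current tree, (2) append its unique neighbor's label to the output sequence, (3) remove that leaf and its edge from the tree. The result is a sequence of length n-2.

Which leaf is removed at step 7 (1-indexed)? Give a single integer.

Answer: 5

Derivation:
Step 1: current leaves = {1,2,4,9,11}. Remove leaf 1 (neighbor: 8).
Step 2: current leaves = {2,4,9,11}. Remove leaf 2 (neighbor: 10).
Step 3: current leaves = {4,9,10,11}. Remove leaf 4 (neighbor: 6).
Step 4: current leaves = {9,10,11}. Remove leaf 9 (neighbor: 5).
Step 5: current leaves = {10,11}. Remove leaf 10 (neighbor: 7).
Step 6: current leaves = {7,11}. Remove leaf 7 (neighbor: 5).
Step 7: current leaves = {5,11}. Remove leaf 5 (neighbor: 8).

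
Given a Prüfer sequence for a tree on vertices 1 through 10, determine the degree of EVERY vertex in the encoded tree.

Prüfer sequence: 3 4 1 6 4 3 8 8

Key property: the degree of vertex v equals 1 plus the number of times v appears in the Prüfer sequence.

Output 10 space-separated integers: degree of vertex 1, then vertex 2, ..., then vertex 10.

Answer: 2 1 3 3 1 2 1 3 1 1

Derivation:
p_1 = 3: count[3] becomes 1
p_2 = 4: count[4] becomes 1
p_3 = 1: count[1] becomes 1
p_4 = 6: count[6] becomes 1
p_5 = 4: count[4] becomes 2
p_6 = 3: count[3] becomes 2
p_7 = 8: count[8] becomes 1
p_8 = 8: count[8] becomes 2
Degrees (1 + count): deg[1]=1+1=2, deg[2]=1+0=1, deg[3]=1+2=3, deg[4]=1+2=3, deg[5]=1+0=1, deg[6]=1+1=2, deg[7]=1+0=1, deg[8]=1+2=3, deg[9]=1+0=1, deg[10]=1+0=1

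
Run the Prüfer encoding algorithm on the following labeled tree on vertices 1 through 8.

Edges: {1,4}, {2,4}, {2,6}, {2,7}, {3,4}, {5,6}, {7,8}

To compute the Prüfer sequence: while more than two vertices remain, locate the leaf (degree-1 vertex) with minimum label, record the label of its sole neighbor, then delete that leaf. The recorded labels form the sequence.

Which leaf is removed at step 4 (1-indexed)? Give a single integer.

Step 1: current leaves = {1,3,5,8}. Remove leaf 1 (neighbor: 4).
Step 2: current leaves = {3,5,8}. Remove leaf 3 (neighbor: 4).
Step 3: current leaves = {4,5,8}. Remove leaf 4 (neighbor: 2).
Step 4: current leaves = {5,8}. Remove leaf 5 (neighbor: 6).

Answer: 5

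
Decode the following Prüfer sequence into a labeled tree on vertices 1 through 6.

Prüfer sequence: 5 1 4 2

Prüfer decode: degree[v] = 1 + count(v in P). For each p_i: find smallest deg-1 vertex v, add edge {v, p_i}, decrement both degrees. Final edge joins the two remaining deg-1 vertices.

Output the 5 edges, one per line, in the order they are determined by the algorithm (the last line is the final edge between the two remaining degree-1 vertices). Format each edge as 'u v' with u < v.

Answer: 3 5
1 5
1 4
2 4
2 6

Derivation:
Initial degrees: {1:2, 2:2, 3:1, 4:2, 5:2, 6:1}
Step 1: smallest deg-1 vertex = 3, p_1 = 5. Add edge {3,5}. Now deg[3]=0, deg[5]=1.
Step 2: smallest deg-1 vertex = 5, p_2 = 1. Add edge {1,5}. Now deg[5]=0, deg[1]=1.
Step 3: smallest deg-1 vertex = 1, p_3 = 4. Add edge {1,4}. Now deg[1]=0, deg[4]=1.
Step 4: smallest deg-1 vertex = 4, p_4 = 2. Add edge {2,4}. Now deg[4]=0, deg[2]=1.
Final: two remaining deg-1 vertices are 2, 6. Add edge {2,6}.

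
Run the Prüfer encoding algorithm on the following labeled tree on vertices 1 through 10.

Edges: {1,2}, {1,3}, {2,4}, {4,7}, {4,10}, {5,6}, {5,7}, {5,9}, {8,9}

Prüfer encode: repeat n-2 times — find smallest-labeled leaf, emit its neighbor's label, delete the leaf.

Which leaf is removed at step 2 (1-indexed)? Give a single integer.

Answer: 1

Derivation:
Step 1: current leaves = {3,6,8,10}. Remove leaf 3 (neighbor: 1).
Step 2: current leaves = {1,6,8,10}. Remove leaf 1 (neighbor: 2).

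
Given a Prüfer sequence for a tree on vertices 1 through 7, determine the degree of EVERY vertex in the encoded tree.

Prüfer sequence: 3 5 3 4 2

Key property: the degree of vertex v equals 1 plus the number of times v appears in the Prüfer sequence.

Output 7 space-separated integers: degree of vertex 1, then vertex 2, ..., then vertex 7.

p_1 = 3: count[3] becomes 1
p_2 = 5: count[5] becomes 1
p_3 = 3: count[3] becomes 2
p_4 = 4: count[4] becomes 1
p_5 = 2: count[2] becomes 1
Degrees (1 + count): deg[1]=1+0=1, deg[2]=1+1=2, deg[3]=1+2=3, deg[4]=1+1=2, deg[5]=1+1=2, deg[6]=1+0=1, deg[7]=1+0=1

Answer: 1 2 3 2 2 1 1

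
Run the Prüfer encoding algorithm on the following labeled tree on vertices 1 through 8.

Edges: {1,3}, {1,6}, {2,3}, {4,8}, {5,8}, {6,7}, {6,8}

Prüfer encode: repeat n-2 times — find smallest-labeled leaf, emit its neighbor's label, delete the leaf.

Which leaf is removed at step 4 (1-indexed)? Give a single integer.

Step 1: current leaves = {2,4,5,7}. Remove leaf 2 (neighbor: 3).
Step 2: current leaves = {3,4,5,7}. Remove leaf 3 (neighbor: 1).
Step 3: current leaves = {1,4,5,7}. Remove leaf 1 (neighbor: 6).
Step 4: current leaves = {4,5,7}. Remove leaf 4 (neighbor: 8).

Answer: 4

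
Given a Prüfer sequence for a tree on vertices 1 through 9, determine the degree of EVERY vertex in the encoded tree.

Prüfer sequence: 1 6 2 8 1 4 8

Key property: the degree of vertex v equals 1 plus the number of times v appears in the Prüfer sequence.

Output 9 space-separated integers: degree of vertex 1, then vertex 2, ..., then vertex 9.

Answer: 3 2 1 2 1 2 1 3 1

Derivation:
p_1 = 1: count[1] becomes 1
p_2 = 6: count[6] becomes 1
p_3 = 2: count[2] becomes 1
p_4 = 8: count[8] becomes 1
p_5 = 1: count[1] becomes 2
p_6 = 4: count[4] becomes 1
p_7 = 8: count[8] becomes 2
Degrees (1 + count): deg[1]=1+2=3, deg[2]=1+1=2, deg[3]=1+0=1, deg[4]=1+1=2, deg[5]=1+0=1, deg[6]=1+1=2, deg[7]=1+0=1, deg[8]=1+2=3, deg[9]=1+0=1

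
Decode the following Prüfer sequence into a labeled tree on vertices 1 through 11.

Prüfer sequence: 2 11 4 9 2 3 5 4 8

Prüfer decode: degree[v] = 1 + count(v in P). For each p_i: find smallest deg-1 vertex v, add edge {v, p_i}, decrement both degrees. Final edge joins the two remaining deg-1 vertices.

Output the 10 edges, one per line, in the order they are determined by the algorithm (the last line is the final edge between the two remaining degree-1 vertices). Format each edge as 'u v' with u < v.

Initial degrees: {1:1, 2:3, 3:2, 4:3, 5:2, 6:1, 7:1, 8:2, 9:2, 10:1, 11:2}
Step 1: smallest deg-1 vertex = 1, p_1 = 2. Add edge {1,2}. Now deg[1]=0, deg[2]=2.
Step 2: smallest deg-1 vertex = 6, p_2 = 11. Add edge {6,11}. Now deg[6]=0, deg[11]=1.
Step 3: smallest deg-1 vertex = 7, p_3 = 4. Add edge {4,7}. Now deg[7]=0, deg[4]=2.
Step 4: smallest deg-1 vertex = 10, p_4 = 9. Add edge {9,10}. Now deg[10]=0, deg[9]=1.
Step 5: smallest deg-1 vertex = 9, p_5 = 2. Add edge {2,9}. Now deg[9]=0, deg[2]=1.
Step 6: smallest deg-1 vertex = 2, p_6 = 3. Add edge {2,3}. Now deg[2]=0, deg[3]=1.
Step 7: smallest deg-1 vertex = 3, p_7 = 5. Add edge {3,5}. Now deg[3]=0, deg[5]=1.
Step 8: smallest deg-1 vertex = 5, p_8 = 4. Add edge {4,5}. Now deg[5]=0, deg[4]=1.
Step 9: smallest deg-1 vertex = 4, p_9 = 8. Add edge {4,8}. Now deg[4]=0, deg[8]=1.
Final: two remaining deg-1 vertices are 8, 11. Add edge {8,11}.

Answer: 1 2
6 11
4 7
9 10
2 9
2 3
3 5
4 5
4 8
8 11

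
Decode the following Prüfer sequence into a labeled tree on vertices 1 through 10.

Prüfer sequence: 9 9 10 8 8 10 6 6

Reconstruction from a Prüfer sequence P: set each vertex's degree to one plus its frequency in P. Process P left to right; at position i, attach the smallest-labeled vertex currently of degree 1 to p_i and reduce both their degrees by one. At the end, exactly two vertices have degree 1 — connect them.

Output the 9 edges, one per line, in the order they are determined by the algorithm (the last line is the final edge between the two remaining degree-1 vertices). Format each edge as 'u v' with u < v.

Initial degrees: {1:1, 2:1, 3:1, 4:1, 5:1, 6:3, 7:1, 8:3, 9:3, 10:3}
Step 1: smallest deg-1 vertex = 1, p_1 = 9. Add edge {1,9}. Now deg[1]=0, deg[9]=2.
Step 2: smallest deg-1 vertex = 2, p_2 = 9. Add edge {2,9}. Now deg[2]=0, deg[9]=1.
Step 3: smallest deg-1 vertex = 3, p_3 = 10. Add edge {3,10}. Now deg[3]=0, deg[10]=2.
Step 4: smallest deg-1 vertex = 4, p_4 = 8. Add edge {4,8}. Now deg[4]=0, deg[8]=2.
Step 5: smallest deg-1 vertex = 5, p_5 = 8. Add edge {5,8}. Now deg[5]=0, deg[8]=1.
Step 6: smallest deg-1 vertex = 7, p_6 = 10. Add edge {7,10}. Now deg[7]=0, deg[10]=1.
Step 7: smallest deg-1 vertex = 8, p_7 = 6. Add edge {6,8}. Now deg[8]=0, deg[6]=2.
Step 8: smallest deg-1 vertex = 9, p_8 = 6. Add edge {6,9}. Now deg[9]=0, deg[6]=1.
Final: two remaining deg-1 vertices are 6, 10. Add edge {6,10}.

Answer: 1 9
2 9
3 10
4 8
5 8
7 10
6 8
6 9
6 10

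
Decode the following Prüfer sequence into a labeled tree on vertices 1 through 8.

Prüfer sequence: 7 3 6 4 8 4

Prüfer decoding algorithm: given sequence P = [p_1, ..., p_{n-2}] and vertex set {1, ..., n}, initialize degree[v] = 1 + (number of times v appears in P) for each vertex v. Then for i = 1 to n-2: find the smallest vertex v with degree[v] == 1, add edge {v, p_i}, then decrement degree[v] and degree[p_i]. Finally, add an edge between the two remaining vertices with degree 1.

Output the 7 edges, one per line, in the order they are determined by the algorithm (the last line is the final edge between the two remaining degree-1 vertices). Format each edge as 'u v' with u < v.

Answer: 1 7
2 3
3 6
4 5
6 8
4 7
4 8

Derivation:
Initial degrees: {1:1, 2:1, 3:2, 4:3, 5:1, 6:2, 7:2, 8:2}
Step 1: smallest deg-1 vertex = 1, p_1 = 7. Add edge {1,7}. Now deg[1]=0, deg[7]=1.
Step 2: smallest deg-1 vertex = 2, p_2 = 3. Add edge {2,3}. Now deg[2]=0, deg[3]=1.
Step 3: smallest deg-1 vertex = 3, p_3 = 6. Add edge {3,6}. Now deg[3]=0, deg[6]=1.
Step 4: smallest deg-1 vertex = 5, p_4 = 4. Add edge {4,5}. Now deg[5]=0, deg[4]=2.
Step 5: smallest deg-1 vertex = 6, p_5 = 8. Add edge {6,8}. Now deg[6]=0, deg[8]=1.
Step 6: smallest deg-1 vertex = 7, p_6 = 4. Add edge {4,7}. Now deg[7]=0, deg[4]=1.
Final: two remaining deg-1 vertices are 4, 8. Add edge {4,8}.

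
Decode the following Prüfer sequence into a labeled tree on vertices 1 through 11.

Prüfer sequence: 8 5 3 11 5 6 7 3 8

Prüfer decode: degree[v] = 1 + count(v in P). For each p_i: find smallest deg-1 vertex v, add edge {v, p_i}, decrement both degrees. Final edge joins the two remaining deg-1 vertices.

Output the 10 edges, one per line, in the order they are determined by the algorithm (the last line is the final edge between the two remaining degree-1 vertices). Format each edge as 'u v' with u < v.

Answer: 1 8
2 5
3 4
9 11
5 10
5 6
6 7
3 7
3 8
8 11

Derivation:
Initial degrees: {1:1, 2:1, 3:3, 4:1, 5:3, 6:2, 7:2, 8:3, 9:1, 10:1, 11:2}
Step 1: smallest deg-1 vertex = 1, p_1 = 8. Add edge {1,8}. Now deg[1]=0, deg[8]=2.
Step 2: smallest deg-1 vertex = 2, p_2 = 5. Add edge {2,5}. Now deg[2]=0, deg[5]=2.
Step 3: smallest deg-1 vertex = 4, p_3 = 3. Add edge {3,4}. Now deg[4]=0, deg[3]=2.
Step 4: smallest deg-1 vertex = 9, p_4 = 11. Add edge {9,11}. Now deg[9]=0, deg[11]=1.
Step 5: smallest deg-1 vertex = 10, p_5 = 5. Add edge {5,10}. Now deg[10]=0, deg[5]=1.
Step 6: smallest deg-1 vertex = 5, p_6 = 6. Add edge {5,6}. Now deg[5]=0, deg[6]=1.
Step 7: smallest deg-1 vertex = 6, p_7 = 7. Add edge {6,7}. Now deg[6]=0, deg[7]=1.
Step 8: smallest deg-1 vertex = 7, p_8 = 3. Add edge {3,7}. Now deg[7]=0, deg[3]=1.
Step 9: smallest deg-1 vertex = 3, p_9 = 8. Add edge {3,8}. Now deg[3]=0, deg[8]=1.
Final: two remaining deg-1 vertices are 8, 11. Add edge {8,11}.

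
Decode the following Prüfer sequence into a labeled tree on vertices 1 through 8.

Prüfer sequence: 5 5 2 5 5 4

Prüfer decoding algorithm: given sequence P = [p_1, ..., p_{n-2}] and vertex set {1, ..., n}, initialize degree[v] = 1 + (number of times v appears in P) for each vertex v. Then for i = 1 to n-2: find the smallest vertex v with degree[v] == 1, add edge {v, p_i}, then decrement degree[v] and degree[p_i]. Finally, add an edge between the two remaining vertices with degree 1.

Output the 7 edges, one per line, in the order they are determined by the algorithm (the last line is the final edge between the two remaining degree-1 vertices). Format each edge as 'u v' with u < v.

Initial degrees: {1:1, 2:2, 3:1, 4:2, 5:5, 6:1, 7:1, 8:1}
Step 1: smallest deg-1 vertex = 1, p_1 = 5. Add edge {1,5}. Now deg[1]=0, deg[5]=4.
Step 2: smallest deg-1 vertex = 3, p_2 = 5. Add edge {3,5}. Now deg[3]=0, deg[5]=3.
Step 3: smallest deg-1 vertex = 6, p_3 = 2. Add edge {2,6}. Now deg[6]=0, deg[2]=1.
Step 4: smallest deg-1 vertex = 2, p_4 = 5. Add edge {2,5}. Now deg[2]=0, deg[5]=2.
Step 5: smallest deg-1 vertex = 7, p_5 = 5. Add edge {5,7}. Now deg[7]=0, deg[5]=1.
Step 6: smallest deg-1 vertex = 5, p_6 = 4. Add edge {4,5}. Now deg[5]=0, deg[4]=1.
Final: two remaining deg-1 vertices are 4, 8. Add edge {4,8}.

Answer: 1 5
3 5
2 6
2 5
5 7
4 5
4 8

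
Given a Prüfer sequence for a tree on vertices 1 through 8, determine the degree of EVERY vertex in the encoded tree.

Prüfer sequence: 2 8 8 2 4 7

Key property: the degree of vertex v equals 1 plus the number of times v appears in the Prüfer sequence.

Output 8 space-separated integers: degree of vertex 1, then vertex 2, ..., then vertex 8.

p_1 = 2: count[2] becomes 1
p_2 = 8: count[8] becomes 1
p_3 = 8: count[8] becomes 2
p_4 = 2: count[2] becomes 2
p_5 = 4: count[4] becomes 1
p_6 = 7: count[7] becomes 1
Degrees (1 + count): deg[1]=1+0=1, deg[2]=1+2=3, deg[3]=1+0=1, deg[4]=1+1=2, deg[5]=1+0=1, deg[6]=1+0=1, deg[7]=1+1=2, deg[8]=1+2=3

Answer: 1 3 1 2 1 1 2 3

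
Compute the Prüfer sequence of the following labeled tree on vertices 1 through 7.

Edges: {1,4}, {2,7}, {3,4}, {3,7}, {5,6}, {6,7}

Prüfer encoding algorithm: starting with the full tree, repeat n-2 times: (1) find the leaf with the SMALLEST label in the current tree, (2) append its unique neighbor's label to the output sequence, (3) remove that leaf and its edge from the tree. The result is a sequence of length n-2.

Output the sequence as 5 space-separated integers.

Step 1: leaves = {1,2,5}. Remove smallest leaf 1, emit neighbor 4.
Step 2: leaves = {2,4,5}. Remove smallest leaf 2, emit neighbor 7.
Step 3: leaves = {4,5}. Remove smallest leaf 4, emit neighbor 3.
Step 4: leaves = {3,5}. Remove smallest leaf 3, emit neighbor 7.
Step 5: leaves = {5,7}. Remove smallest leaf 5, emit neighbor 6.
Done: 2 vertices remain (6, 7). Sequence = [4 7 3 7 6]

Answer: 4 7 3 7 6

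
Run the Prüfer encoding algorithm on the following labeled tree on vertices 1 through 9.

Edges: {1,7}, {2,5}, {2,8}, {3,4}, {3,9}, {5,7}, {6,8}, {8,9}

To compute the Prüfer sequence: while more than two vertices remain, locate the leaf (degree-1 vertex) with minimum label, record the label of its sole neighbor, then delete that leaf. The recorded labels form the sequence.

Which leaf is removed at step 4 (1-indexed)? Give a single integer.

Answer: 6

Derivation:
Step 1: current leaves = {1,4,6}. Remove leaf 1 (neighbor: 7).
Step 2: current leaves = {4,6,7}. Remove leaf 4 (neighbor: 3).
Step 3: current leaves = {3,6,7}. Remove leaf 3 (neighbor: 9).
Step 4: current leaves = {6,7,9}. Remove leaf 6 (neighbor: 8).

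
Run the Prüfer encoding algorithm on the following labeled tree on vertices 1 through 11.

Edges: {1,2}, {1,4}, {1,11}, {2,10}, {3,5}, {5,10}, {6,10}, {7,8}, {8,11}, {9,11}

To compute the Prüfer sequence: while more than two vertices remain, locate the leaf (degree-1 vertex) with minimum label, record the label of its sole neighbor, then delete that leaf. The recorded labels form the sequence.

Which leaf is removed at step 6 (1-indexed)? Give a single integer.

Answer: 8

Derivation:
Step 1: current leaves = {3,4,6,7,9}. Remove leaf 3 (neighbor: 5).
Step 2: current leaves = {4,5,6,7,9}. Remove leaf 4 (neighbor: 1).
Step 3: current leaves = {5,6,7,9}. Remove leaf 5 (neighbor: 10).
Step 4: current leaves = {6,7,9}. Remove leaf 6 (neighbor: 10).
Step 5: current leaves = {7,9,10}. Remove leaf 7 (neighbor: 8).
Step 6: current leaves = {8,9,10}. Remove leaf 8 (neighbor: 11).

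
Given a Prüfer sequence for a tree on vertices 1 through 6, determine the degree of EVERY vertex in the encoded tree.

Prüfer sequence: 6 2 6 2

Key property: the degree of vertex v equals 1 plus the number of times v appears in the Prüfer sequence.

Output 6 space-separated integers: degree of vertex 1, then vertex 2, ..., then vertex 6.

p_1 = 6: count[6] becomes 1
p_2 = 2: count[2] becomes 1
p_3 = 6: count[6] becomes 2
p_4 = 2: count[2] becomes 2
Degrees (1 + count): deg[1]=1+0=1, deg[2]=1+2=3, deg[3]=1+0=1, deg[4]=1+0=1, deg[5]=1+0=1, deg[6]=1+2=3

Answer: 1 3 1 1 1 3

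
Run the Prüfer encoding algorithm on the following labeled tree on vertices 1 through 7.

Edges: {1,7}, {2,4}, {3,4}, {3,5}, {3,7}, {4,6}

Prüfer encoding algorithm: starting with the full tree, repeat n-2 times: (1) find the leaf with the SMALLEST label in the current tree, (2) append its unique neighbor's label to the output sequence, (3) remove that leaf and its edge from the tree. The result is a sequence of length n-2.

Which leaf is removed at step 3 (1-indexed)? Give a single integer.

Step 1: current leaves = {1,2,5,6}. Remove leaf 1 (neighbor: 7).
Step 2: current leaves = {2,5,6,7}. Remove leaf 2 (neighbor: 4).
Step 3: current leaves = {5,6,7}. Remove leaf 5 (neighbor: 3).

Answer: 5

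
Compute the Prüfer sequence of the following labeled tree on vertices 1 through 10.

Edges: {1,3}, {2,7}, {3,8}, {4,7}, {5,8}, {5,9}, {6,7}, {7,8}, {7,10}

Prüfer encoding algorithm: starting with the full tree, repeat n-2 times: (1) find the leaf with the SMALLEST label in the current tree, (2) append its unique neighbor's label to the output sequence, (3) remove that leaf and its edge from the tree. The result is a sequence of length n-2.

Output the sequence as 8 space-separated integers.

Step 1: leaves = {1,2,4,6,9,10}. Remove smallest leaf 1, emit neighbor 3.
Step 2: leaves = {2,3,4,6,9,10}. Remove smallest leaf 2, emit neighbor 7.
Step 3: leaves = {3,4,6,9,10}. Remove smallest leaf 3, emit neighbor 8.
Step 4: leaves = {4,6,9,10}. Remove smallest leaf 4, emit neighbor 7.
Step 5: leaves = {6,9,10}. Remove smallest leaf 6, emit neighbor 7.
Step 6: leaves = {9,10}. Remove smallest leaf 9, emit neighbor 5.
Step 7: leaves = {5,10}. Remove smallest leaf 5, emit neighbor 8.
Step 8: leaves = {8,10}. Remove smallest leaf 8, emit neighbor 7.
Done: 2 vertices remain (7, 10). Sequence = [3 7 8 7 7 5 8 7]

Answer: 3 7 8 7 7 5 8 7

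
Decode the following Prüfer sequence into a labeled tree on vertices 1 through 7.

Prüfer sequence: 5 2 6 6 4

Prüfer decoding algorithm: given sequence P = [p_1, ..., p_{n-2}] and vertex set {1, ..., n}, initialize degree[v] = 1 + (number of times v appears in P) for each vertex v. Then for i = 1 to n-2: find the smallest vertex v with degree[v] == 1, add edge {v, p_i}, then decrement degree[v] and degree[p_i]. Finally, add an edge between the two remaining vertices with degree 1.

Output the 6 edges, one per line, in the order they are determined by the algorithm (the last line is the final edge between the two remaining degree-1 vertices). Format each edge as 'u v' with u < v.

Answer: 1 5
2 3
2 6
5 6
4 6
4 7

Derivation:
Initial degrees: {1:1, 2:2, 3:1, 4:2, 5:2, 6:3, 7:1}
Step 1: smallest deg-1 vertex = 1, p_1 = 5. Add edge {1,5}. Now deg[1]=0, deg[5]=1.
Step 2: smallest deg-1 vertex = 3, p_2 = 2. Add edge {2,3}. Now deg[3]=0, deg[2]=1.
Step 3: smallest deg-1 vertex = 2, p_3 = 6. Add edge {2,6}. Now deg[2]=0, deg[6]=2.
Step 4: smallest deg-1 vertex = 5, p_4 = 6. Add edge {5,6}. Now deg[5]=0, deg[6]=1.
Step 5: smallest deg-1 vertex = 6, p_5 = 4. Add edge {4,6}. Now deg[6]=0, deg[4]=1.
Final: two remaining deg-1 vertices are 4, 7. Add edge {4,7}.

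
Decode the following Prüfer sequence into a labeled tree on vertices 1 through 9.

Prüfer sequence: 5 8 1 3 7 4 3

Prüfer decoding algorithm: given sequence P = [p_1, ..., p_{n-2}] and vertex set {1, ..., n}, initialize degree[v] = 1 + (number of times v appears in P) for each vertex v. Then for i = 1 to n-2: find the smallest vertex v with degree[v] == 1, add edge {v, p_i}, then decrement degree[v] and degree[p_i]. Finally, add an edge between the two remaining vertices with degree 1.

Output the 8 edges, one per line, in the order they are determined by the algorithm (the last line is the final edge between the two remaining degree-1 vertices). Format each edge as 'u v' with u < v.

Initial degrees: {1:2, 2:1, 3:3, 4:2, 5:2, 6:1, 7:2, 8:2, 9:1}
Step 1: smallest deg-1 vertex = 2, p_1 = 5. Add edge {2,5}. Now deg[2]=0, deg[5]=1.
Step 2: smallest deg-1 vertex = 5, p_2 = 8. Add edge {5,8}. Now deg[5]=0, deg[8]=1.
Step 3: smallest deg-1 vertex = 6, p_3 = 1. Add edge {1,6}. Now deg[6]=0, deg[1]=1.
Step 4: smallest deg-1 vertex = 1, p_4 = 3. Add edge {1,3}. Now deg[1]=0, deg[3]=2.
Step 5: smallest deg-1 vertex = 8, p_5 = 7. Add edge {7,8}. Now deg[8]=0, deg[7]=1.
Step 6: smallest deg-1 vertex = 7, p_6 = 4. Add edge {4,7}. Now deg[7]=0, deg[4]=1.
Step 7: smallest deg-1 vertex = 4, p_7 = 3. Add edge {3,4}. Now deg[4]=0, deg[3]=1.
Final: two remaining deg-1 vertices are 3, 9. Add edge {3,9}.

Answer: 2 5
5 8
1 6
1 3
7 8
4 7
3 4
3 9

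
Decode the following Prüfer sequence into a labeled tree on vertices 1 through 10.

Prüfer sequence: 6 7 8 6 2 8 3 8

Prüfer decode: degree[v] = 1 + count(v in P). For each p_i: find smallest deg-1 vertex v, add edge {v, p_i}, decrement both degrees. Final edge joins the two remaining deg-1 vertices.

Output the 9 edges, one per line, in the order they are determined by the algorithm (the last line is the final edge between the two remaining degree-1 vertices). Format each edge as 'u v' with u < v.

Initial degrees: {1:1, 2:2, 3:2, 4:1, 5:1, 6:3, 7:2, 8:4, 9:1, 10:1}
Step 1: smallest deg-1 vertex = 1, p_1 = 6. Add edge {1,6}. Now deg[1]=0, deg[6]=2.
Step 2: smallest deg-1 vertex = 4, p_2 = 7. Add edge {4,7}. Now deg[4]=0, deg[7]=1.
Step 3: smallest deg-1 vertex = 5, p_3 = 8. Add edge {5,8}. Now deg[5]=0, deg[8]=3.
Step 4: smallest deg-1 vertex = 7, p_4 = 6. Add edge {6,7}. Now deg[7]=0, deg[6]=1.
Step 5: smallest deg-1 vertex = 6, p_5 = 2. Add edge {2,6}. Now deg[6]=0, deg[2]=1.
Step 6: smallest deg-1 vertex = 2, p_6 = 8. Add edge {2,8}. Now deg[2]=0, deg[8]=2.
Step 7: smallest deg-1 vertex = 9, p_7 = 3. Add edge {3,9}. Now deg[9]=0, deg[3]=1.
Step 8: smallest deg-1 vertex = 3, p_8 = 8. Add edge {3,8}. Now deg[3]=0, deg[8]=1.
Final: two remaining deg-1 vertices are 8, 10. Add edge {8,10}.

Answer: 1 6
4 7
5 8
6 7
2 6
2 8
3 9
3 8
8 10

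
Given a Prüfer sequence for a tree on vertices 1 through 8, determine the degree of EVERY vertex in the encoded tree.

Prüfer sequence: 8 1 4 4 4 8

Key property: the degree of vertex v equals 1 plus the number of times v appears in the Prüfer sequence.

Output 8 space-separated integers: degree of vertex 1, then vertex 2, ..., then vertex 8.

Answer: 2 1 1 4 1 1 1 3

Derivation:
p_1 = 8: count[8] becomes 1
p_2 = 1: count[1] becomes 1
p_3 = 4: count[4] becomes 1
p_4 = 4: count[4] becomes 2
p_5 = 4: count[4] becomes 3
p_6 = 8: count[8] becomes 2
Degrees (1 + count): deg[1]=1+1=2, deg[2]=1+0=1, deg[3]=1+0=1, deg[4]=1+3=4, deg[5]=1+0=1, deg[6]=1+0=1, deg[7]=1+0=1, deg[8]=1+2=3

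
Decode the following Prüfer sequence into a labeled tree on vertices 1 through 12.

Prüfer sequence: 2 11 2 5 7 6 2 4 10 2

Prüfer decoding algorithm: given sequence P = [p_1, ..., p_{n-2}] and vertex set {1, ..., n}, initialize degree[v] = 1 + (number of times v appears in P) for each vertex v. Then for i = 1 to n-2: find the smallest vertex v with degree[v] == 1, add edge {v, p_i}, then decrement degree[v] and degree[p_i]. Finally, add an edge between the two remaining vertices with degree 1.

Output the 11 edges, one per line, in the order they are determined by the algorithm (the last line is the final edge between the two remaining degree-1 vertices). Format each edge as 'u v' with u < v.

Initial degrees: {1:1, 2:5, 3:1, 4:2, 5:2, 6:2, 7:2, 8:1, 9:1, 10:2, 11:2, 12:1}
Step 1: smallest deg-1 vertex = 1, p_1 = 2. Add edge {1,2}. Now deg[1]=0, deg[2]=4.
Step 2: smallest deg-1 vertex = 3, p_2 = 11. Add edge {3,11}. Now deg[3]=0, deg[11]=1.
Step 3: smallest deg-1 vertex = 8, p_3 = 2. Add edge {2,8}. Now deg[8]=0, deg[2]=3.
Step 4: smallest deg-1 vertex = 9, p_4 = 5. Add edge {5,9}. Now deg[9]=0, deg[5]=1.
Step 5: smallest deg-1 vertex = 5, p_5 = 7. Add edge {5,7}. Now deg[5]=0, deg[7]=1.
Step 6: smallest deg-1 vertex = 7, p_6 = 6. Add edge {6,7}. Now deg[7]=0, deg[6]=1.
Step 7: smallest deg-1 vertex = 6, p_7 = 2. Add edge {2,6}. Now deg[6]=0, deg[2]=2.
Step 8: smallest deg-1 vertex = 11, p_8 = 4. Add edge {4,11}. Now deg[11]=0, deg[4]=1.
Step 9: smallest deg-1 vertex = 4, p_9 = 10. Add edge {4,10}. Now deg[4]=0, deg[10]=1.
Step 10: smallest deg-1 vertex = 10, p_10 = 2. Add edge {2,10}. Now deg[10]=0, deg[2]=1.
Final: two remaining deg-1 vertices are 2, 12. Add edge {2,12}.

Answer: 1 2
3 11
2 8
5 9
5 7
6 7
2 6
4 11
4 10
2 10
2 12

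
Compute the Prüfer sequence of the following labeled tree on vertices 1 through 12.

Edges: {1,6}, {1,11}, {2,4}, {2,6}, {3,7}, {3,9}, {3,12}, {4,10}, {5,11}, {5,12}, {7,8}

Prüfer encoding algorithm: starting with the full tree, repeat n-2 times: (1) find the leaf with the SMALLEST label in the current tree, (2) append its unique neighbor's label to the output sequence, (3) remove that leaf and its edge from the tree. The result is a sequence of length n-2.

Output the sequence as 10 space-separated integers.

Answer: 7 3 3 12 4 2 6 1 11 5

Derivation:
Step 1: leaves = {8,9,10}. Remove smallest leaf 8, emit neighbor 7.
Step 2: leaves = {7,9,10}. Remove smallest leaf 7, emit neighbor 3.
Step 3: leaves = {9,10}. Remove smallest leaf 9, emit neighbor 3.
Step 4: leaves = {3,10}. Remove smallest leaf 3, emit neighbor 12.
Step 5: leaves = {10,12}. Remove smallest leaf 10, emit neighbor 4.
Step 6: leaves = {4,12}. Remove smallest leaf 4, emit neighbor 2.
Step 7: leaves = {2,12}. Remove smallest leaf 2, emit neighbor 6.
Step 8: leaves = {6,12}. Remove smallest leaf 6, emit neighbor 1.
Step 9: leaves = {1,12}. Remove smallest leaf 1, emit neighbor 11.
Step 10: leaves = {11,12}. Remove smallest leaf 11, emit neighbor 5.
Done: 2 vertices remain (5, 12). Sequence = [7 3 3 12 4 2 6 1 11 5]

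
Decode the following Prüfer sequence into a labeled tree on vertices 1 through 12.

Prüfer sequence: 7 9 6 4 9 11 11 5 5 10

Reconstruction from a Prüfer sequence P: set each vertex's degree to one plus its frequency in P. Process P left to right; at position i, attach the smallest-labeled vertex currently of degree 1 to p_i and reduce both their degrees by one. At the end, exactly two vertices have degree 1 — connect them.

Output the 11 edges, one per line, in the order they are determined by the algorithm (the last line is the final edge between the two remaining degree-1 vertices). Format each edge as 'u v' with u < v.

Initial degrees: {1:1, 2:1, 3:1, 4:2, 5:3, 6:2, 7:2, 8:1, 9:3, 10:2, 11:3, 12:1}
Step 1: smallest deg-1 vertex = 1, p_1 = 7. Add edge {1,7}. Now deg[1]=0, deg[7]=1.
Step 2: smallest deg-1 vertex = 2, p_2 = 9. Add edge {2,9}. Now deg[2]=0, deg[9]=2.
Step 3: smallest deg-1 vertex = 3, p_3 = 6. Add edge {3,6}. Now deg[3]=0, deg[6]=1.
Step 4: smallest deg-1 vertex = 6, p_4 = 4. Add edge {4,6}. Now deg[6]=0, deg[4]=1.
Step 5: smallest deg-1 vertex = 4, p_5 = 9. Add edge {4,9}. Now deg[4]=0, deg[9]=1.
Step 6: smallest deg-1 vertex = 7, p_6 = 11. Add edge {7,11}. Now deg[7]=0, deg[11]=2.
Step 7: smallest deg-1 vertex = 8, p_7 = 11. Add edge {8,11}. Now deg[8]=0, deg[11]=1.
Step 8: smallest deg-1 vertex = 9, p_8 = 5. Add edge {5,9}. Now deg[9]=0, deg[5]=2.
Step 9: smallest deg-1 vertex = 11, p_9 = 5. Add edge {5,11}. Now deg[11]=0, deg[5]=1.
Step 10: smallest deg-1 vertex = 5, p_10 = 10. Add edge {5,10}. Now deg[5]=0, deg[10]=1.
Final: two remaining deg-1 vertices are 10, 12. Add edge {10,12}.

Answer: 1 7
2 9
3 6
4 6
4 9
7 11
8 11
5 9
5 11
5 10
10 12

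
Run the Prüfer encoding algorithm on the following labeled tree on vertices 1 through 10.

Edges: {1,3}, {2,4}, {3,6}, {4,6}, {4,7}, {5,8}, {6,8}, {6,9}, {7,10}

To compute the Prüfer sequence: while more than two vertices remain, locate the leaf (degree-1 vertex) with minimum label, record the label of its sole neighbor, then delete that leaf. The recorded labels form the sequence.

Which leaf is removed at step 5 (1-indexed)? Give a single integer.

Answer: 8

Derivation:
Step 1: current leaves = {1,2,5,9,10}. Remove leaf 1 (neighbor: 3).
Step 2: current leaves = {2,3,5,9,10}. Remove leaf 2 (neighbor: 4).
Step 3: current leaves = {3,5,9,10}. Remove leaf 3 (neighbor: 6).
Step 4: current leaves = {5,9,10}. Remove leaf 5 (neighbor: 8).
Step 5: current leaves = {8,9,10}. Remove leaf 8 (neighbor: 6).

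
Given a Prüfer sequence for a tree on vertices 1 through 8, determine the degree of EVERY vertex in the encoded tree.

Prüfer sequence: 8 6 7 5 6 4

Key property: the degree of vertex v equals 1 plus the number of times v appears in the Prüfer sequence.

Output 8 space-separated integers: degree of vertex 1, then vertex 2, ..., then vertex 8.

Answer: 1 1 1 2 2 3 2 2

Derivation:
p_1 = 8: count[8] becomes 1
p_2 = 6: count[6] becomes 1
p_3 = 7: count[7] becomes 1
p_4 = 5: count[5] becomes 1
p_5 = 6: count[6] becomes 2
p_6 = 4: count[4] becomes 1
Degrees (1 + count): deg[1]=1+0=1, deg[2]=1+0=1, deg[3]=1+0=1, deg[4]=1+1=2, deg[5]=1+1=2, deg[6]=1+2=3, deg[7]=1+1=2, deg[8]=1+1=2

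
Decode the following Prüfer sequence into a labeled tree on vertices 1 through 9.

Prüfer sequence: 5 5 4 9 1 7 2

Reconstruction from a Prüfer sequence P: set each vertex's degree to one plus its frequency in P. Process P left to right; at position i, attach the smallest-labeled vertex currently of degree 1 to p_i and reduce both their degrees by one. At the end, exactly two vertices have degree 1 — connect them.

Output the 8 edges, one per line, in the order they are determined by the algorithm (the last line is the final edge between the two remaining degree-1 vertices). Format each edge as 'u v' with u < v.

Initial degrees: {1:2, 2:2, 3:1, 4:2, 5:3, 6:1, 7:2, 8:1, 9:2}
Step 1: smallest deg-1 vertex = 3, p_1 = 5. Add edge {3,5}. Now deg[3]=0, deg[5]=2.
Step 2: smallest deg-1 vertex = 6, p_2 = 5. Add edge {5,6}. Now deg[6]=0, deg[5]=1.
Step 3: smallest deg-1 vertex = 5, p_3 = 4. Add edge {4,5}. Now deg[5]=0, deg[4]=1.
Step 4: smallest deg-1 vertex = 4, p_4 = 9. Add edge {4,9}. Now deg[4]=0, deg[9]=1.
Step 5: smallest deg-1 vertex = 8, p_5 = 1. Add edge {1,8}. Now deg[8]=0, deg[1]=1.
Step 6: smallest deg-1 vertex = 1, p_6 = 7. Add edge {1,7}. Now deg[1]=0, deg[7]=1.
Step 7: smallest deg-1 vertex = 7, p_7 = 2. Add edge {2,7}. Now deg[7]=0, deg[2]=1.
Final: two remaining deg-1 vertices are 2, 9. Add edge {2,9}.

Answer: 3 5
5 6
4 5
4 9
1 8
1 7
2 7
2 9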